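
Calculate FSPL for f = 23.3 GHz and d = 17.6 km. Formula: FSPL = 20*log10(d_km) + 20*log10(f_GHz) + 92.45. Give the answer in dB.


20*log10(17.6) = 24.91
20*log10(23.3) = 27.35
FSPL = 144.7 dB

144.7 dB


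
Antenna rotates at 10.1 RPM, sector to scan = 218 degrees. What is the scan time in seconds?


t = 218 / (10.1 * 360) * 60 = 3.6 s

3.6 s


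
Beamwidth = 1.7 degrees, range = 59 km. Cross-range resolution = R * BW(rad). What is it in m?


BW_rad = 0.029670597
CR = 59000 * 0.029670597 = 1750.6 m

1750.6 m


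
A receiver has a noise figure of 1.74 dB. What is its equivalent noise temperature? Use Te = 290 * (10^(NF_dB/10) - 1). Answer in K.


NF_lin = 10^(1.74/10) = 1.492794
Te = 290 * (1.492794 - 1) = 142.9 K

142.9 K


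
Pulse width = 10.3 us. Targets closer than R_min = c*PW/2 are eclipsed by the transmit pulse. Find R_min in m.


R_min = 3e8 * 10.3e-6 / 2 = 1545.0 m

1545.0 m


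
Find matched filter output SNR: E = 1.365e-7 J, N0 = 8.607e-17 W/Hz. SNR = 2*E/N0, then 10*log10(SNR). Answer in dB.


SNR_lin = 2 * 1.365e-7 / 8.607e-17 = 3.172e9
SNR_dB = 10*log10(3.172e9) = 95.0 dB

95.0 dB


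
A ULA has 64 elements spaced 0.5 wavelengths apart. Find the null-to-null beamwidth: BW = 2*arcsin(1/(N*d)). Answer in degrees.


1/(N*d) = 1/(64*0.5) = 0.03125
BW = 2*arcsin(0.03125) = 3.6 degrees

3.6 degrees


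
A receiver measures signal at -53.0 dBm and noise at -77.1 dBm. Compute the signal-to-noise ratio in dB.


SNR = -53.0 - (-77.1) = 24.1 dB

24.1 dB


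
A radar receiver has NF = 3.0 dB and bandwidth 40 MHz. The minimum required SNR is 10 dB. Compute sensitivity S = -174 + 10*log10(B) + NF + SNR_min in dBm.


10*log10(40000000.0) = 76.02
S = -174 + 76.02 + 3.0 + 10 = -85.0 dBm

-85.0 dBm


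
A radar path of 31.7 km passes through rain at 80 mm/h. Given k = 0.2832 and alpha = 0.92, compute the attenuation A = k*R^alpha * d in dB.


gamma = 0.2832 * 80^0.92 = 15.956441 dB/km
A = 15.956441 * 31.7 = 505.82 dB

505.82 dB


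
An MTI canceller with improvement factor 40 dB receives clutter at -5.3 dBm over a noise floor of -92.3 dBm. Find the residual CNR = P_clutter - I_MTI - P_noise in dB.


CNR = -5.3 - 40 - (-92.3) = 47.0 dB

47.0 dB


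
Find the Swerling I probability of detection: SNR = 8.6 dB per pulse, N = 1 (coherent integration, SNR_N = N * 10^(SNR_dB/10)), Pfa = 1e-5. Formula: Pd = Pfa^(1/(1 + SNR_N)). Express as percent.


SNR_lin = 10^(8.6/10) = 7.24436
SNR_N = 1 * 7.24436 = 7.24436
1/(1 + SNR_N) = 1/8.24436 = 0.121295
Pd = (1e-5)^0.121295 = 0.24747
Pd = 24.7%

24.7%


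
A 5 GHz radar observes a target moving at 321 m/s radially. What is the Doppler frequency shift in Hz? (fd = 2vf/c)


fd = 2 * 321 * 5000000000.0 / 3e8 = 10700.0 Hz

10700.0 Hz


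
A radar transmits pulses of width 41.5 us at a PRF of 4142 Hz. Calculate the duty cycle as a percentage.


DC = 41.5e-6 * 4142 * 100 = 17.19%

17.19%


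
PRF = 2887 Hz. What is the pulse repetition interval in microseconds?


PRI = 1/2887 = 0.0003463803 s = 346.4 us

346.4 us


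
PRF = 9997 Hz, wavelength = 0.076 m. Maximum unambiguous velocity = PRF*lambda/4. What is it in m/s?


V_ua = 9997 * 0.076 / 4 = 189.9 m/s

189.9 m/s


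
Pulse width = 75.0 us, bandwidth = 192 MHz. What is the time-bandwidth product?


TBP = 75.0 * 192 = 14400.0

14400.0


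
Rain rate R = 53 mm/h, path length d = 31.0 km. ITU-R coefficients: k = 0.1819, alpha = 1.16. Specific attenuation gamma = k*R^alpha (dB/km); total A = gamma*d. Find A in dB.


gamma = 0.1819 * 53^1.16 = 18.196703 dB/km
A = 18.196703 * 31.0 = 564.1 dB

564.1 dB


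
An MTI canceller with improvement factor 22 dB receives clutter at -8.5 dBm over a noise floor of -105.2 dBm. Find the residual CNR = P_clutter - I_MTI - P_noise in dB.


CNR = -8.5 - 22 - (-105.2) = 74.7 dB

74.7 dB


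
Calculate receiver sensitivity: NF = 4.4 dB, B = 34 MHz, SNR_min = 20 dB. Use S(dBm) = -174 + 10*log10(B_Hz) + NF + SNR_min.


10*log10(34000000.0) = 75.31
S = -174 + 75.31 + 4.4 + 20 = -74.3 dBm

-74.3 dBm


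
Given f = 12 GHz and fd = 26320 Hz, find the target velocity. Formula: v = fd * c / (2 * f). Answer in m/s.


v = 26320 * 3e8 / (2 * 12000000000.0) = 329.0 m/s

329.0 m/s


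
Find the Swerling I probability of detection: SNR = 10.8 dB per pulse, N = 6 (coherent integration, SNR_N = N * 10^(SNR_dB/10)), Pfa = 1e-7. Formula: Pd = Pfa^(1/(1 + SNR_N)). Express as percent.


SNR_lin = 10^(10.8/10) = 12.02264
SNR_N = 6 * 12.02264 = 72.13584
1/(1 + SNR_N) = 1/73.13584 = 0.0136732
Pd = (1e-7)^0.0136732 = 0.80221
Pd = 80.2%

80.2%


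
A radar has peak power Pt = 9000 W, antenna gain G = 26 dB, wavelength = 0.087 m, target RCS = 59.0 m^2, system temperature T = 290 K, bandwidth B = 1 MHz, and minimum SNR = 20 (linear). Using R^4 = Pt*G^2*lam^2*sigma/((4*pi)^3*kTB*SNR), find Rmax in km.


G_lin = 10^(26/10) = 398.107171
R^4 = 9000 * 398.107171^2 * 0.087^2 * 59.0 / ((4*pi)^3 * 1.38e-23 * 290 * 1000000.0 * 20)
R^4 = 4.01048e18 m^4
R_max = (4.01048e18)^(1/4) = 44750.6 m = 44.8 km

44.8 km


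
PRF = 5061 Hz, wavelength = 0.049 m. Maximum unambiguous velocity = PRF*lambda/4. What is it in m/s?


V_ua = 5061 * 0.049 / 4 = 62.0 m/s

62.0 m/s


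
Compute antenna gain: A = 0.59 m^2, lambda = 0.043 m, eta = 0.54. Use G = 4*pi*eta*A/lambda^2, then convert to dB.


G_linear = 4*pi*0.54*0.59/0.043^2 = 2165.3
G_dB = 10*log10(2165.3) = 33.4 dB

33.4 dB


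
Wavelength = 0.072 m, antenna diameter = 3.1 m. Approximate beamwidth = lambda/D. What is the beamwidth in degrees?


BW_rad = 0.072 / 3.1 = 0.023226
BW_deg = 1.33 degrees

1.33 degrees


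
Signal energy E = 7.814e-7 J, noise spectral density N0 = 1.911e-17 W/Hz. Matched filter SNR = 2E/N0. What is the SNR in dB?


SNR_lin = 2 * 7.814e-7 / 1.911e-17 = 8.178e10
SNR_dB = 10*log10(8.178e10) = 109.1 dB

109.1 dB


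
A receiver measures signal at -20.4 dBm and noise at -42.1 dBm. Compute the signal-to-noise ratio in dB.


SNR = -20.4 - (-42.1) = 21.7 dB

21.7 dB


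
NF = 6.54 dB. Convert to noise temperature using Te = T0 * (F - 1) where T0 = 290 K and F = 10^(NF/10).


NF_lin = 10^(6.54/10) = 4.508167
Te = 290 * (4.508167 - 1) = 1017.4 K

1017.4 K


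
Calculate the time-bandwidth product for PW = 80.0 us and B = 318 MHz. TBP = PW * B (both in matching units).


TBP = 80.0 * 318 = 25440.0

25440.0


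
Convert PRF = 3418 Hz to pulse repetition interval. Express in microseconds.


PRI = 1/3418 = 0.0002925688 s = 292.6 us

292.6 us


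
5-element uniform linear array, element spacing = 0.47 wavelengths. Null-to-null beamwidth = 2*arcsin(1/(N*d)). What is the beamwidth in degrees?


1/(N*d) = 1/(5*0.47) = 0.425532
BW = 2*arcsin(0.425532) = 50.4 degrees

50.4 degrees


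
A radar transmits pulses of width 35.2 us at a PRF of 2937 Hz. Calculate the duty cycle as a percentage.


DC = 35.2e-6 * 2937 * 100 = 10.34%

10.34%


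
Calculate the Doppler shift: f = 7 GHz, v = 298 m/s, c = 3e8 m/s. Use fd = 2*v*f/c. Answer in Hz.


fd = 2 * 298 * 7000000000.0 / 3e8 = 13906.7 Hz

13906.7 Hz


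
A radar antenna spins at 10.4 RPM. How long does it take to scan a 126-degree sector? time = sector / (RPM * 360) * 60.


t = 126 / (10.4 * 360) * 60 = 2.02 s

2.02 s


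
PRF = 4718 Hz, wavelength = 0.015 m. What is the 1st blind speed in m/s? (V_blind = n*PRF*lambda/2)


V_blind = 1 * 4718 * 0.015 / 2 = 35.4 m/s

35.4 m/s


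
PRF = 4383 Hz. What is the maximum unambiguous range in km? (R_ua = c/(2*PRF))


R_ua = 3e8 / (2 * 4383) = 34223.1 m = 34.2 km

34.2 km


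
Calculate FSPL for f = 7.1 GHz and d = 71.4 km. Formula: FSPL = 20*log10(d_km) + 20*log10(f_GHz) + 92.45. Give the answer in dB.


20*log10(71.4) = 37.07
20*log10(7.1) = 17.03
FSPL = 146.5 dB

146.5 dB


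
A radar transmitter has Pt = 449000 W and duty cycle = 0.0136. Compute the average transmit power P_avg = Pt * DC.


P_avg = 449000 * 0.0136 = 6106.4 W

6106.4 W


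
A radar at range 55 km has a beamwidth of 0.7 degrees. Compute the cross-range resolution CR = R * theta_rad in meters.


BW_rad = 0.012217305
CR = 55000 * 0.012217305 = 672.0 m

672.0 m


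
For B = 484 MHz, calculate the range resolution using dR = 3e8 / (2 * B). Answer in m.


dR = 3e8 / (2 * 484000000.0) = 0.31 m

0.31 m


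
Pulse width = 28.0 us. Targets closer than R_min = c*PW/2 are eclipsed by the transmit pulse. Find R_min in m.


R_min = 3e8 * 28.0e-6 / 2 = 4200.0 m

4200.0 m


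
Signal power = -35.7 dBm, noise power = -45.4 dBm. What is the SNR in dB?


SNR = -35.7 - (-45.4) = 9.7 dB

9.7 dB


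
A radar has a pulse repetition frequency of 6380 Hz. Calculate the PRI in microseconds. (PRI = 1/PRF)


PRI = 1/6380 = 0.0001567398 s = 156.7 us

156.7 us


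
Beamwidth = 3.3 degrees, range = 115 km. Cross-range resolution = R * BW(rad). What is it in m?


BW_rad = 0.057595865
CR = 115000 * 0.057595865 = 6623.5 m

6623.5 m


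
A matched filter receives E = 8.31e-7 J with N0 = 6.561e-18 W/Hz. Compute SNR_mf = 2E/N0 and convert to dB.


SNR_lin = 2 * 8.31e-7 / 6.561e-18 = 2.533e11
SNR_dB = 10*log10(2.533e11) = 114.0 dB

114.0 dB


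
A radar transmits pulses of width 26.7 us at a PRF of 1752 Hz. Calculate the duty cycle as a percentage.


DC = 26.7e-6 * 1752 * 100 = 4.68%

4.68%


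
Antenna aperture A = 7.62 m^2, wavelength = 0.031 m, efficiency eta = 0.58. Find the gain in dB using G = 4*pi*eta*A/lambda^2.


G_linear = 4*pi*0.58*7.62/0.031^2 = 57792.23
G_dB = 10*log10(57792.23) = 47.6 dB

47.6 dB


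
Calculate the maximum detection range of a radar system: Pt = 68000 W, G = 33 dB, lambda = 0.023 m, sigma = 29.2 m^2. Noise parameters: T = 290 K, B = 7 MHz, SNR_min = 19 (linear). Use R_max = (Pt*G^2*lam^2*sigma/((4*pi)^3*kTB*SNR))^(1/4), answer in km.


G_lin = 10^(33/10) = 1995.262315
R^4 = 68000 * 1995.262315^2 * 0.023^2 * 29.2 / ((4*pi)^3 * 1.38e-23 * 290 * 7000000.0 * 19)
R^4 = 3.95903e18 m^4
R_max = (3.95903e18)^(1/4) = 44606.4 m = 44.6 km

44.6 km


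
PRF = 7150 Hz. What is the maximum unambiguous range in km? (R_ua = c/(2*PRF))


R_ua = 3e8 / (2 * 7150) = 20979.0 m = 21.0 km

21.0 km


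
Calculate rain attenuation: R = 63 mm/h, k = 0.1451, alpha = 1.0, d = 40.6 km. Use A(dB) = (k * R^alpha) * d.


gamma = 0.1451 * 63^1.0 = 9.1413 dB/km
A = 9.1413 * 40.6 = 371.14 dB

371.14 dB


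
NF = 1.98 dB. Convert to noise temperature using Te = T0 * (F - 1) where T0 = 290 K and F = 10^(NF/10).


NF_lin = 10^(1.98/10) = 1.577611
Te = 290 * (1.577611 - 1) = 167.5 K

167.5 K


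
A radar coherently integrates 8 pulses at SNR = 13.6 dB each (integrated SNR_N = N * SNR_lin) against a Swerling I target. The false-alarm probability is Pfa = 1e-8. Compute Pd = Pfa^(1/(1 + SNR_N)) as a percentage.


SNR_lin = 10^(13.6/10) = 22.90868
SNR_N = 8 * 22.90868 = 183.26944
1/(1 + SNR_N) = 1/184.26944 = 0.0054268
Pd = (1e-8)^0.0054268 = 0.90487
Pd = 90.5%

90.5%


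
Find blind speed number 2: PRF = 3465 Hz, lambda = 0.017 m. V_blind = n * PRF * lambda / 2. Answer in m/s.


V_blind = 2 * 3465 * 0.017 / 2 = 58.9 m/s

58.9 m/s


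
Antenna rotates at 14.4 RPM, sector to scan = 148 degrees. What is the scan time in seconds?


t = 148 / (14.4 * 360) * 60 = 1.71 s

1.71 s


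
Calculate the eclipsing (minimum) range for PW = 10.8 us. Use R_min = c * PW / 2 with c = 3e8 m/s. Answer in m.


R_min = 3e8 * 10.8e-6 / 2 = 1620.0 m

1620.0 m


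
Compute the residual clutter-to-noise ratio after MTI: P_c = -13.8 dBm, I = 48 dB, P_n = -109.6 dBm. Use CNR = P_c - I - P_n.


CNR = -13.8 - 48 - (-109.6) = 47.8 dB

47.8 dB


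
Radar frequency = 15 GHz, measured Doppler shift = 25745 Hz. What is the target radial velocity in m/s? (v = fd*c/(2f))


v = 25745 * 3e8 / (2 * 15000000000.0) = 257.5 m/s

257.5 m/s


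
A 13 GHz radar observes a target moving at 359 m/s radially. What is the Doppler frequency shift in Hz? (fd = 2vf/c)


fd = 2 * 359 * 13000000000.0 / 3e8 = 31113.3 Hz

31113.3 Hz


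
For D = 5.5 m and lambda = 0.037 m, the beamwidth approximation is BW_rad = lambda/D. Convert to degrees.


BW_rad = 0.037 / 5.5 = 0.006727
BW_deg = 0.39 degrees

0.39 degrees


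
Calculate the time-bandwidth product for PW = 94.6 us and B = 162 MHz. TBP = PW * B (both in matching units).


TBP = 94.6 * 162 = 15325.2

15325.2


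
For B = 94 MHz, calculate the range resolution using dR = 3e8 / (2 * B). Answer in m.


dR = 3e8 / (2 * 94000000.0) = 1.6 m

1.6 m


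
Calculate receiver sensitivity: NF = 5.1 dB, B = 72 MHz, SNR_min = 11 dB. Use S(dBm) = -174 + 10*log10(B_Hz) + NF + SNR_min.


10*log10(72000000.0) = 78.57
S = -174 + 78.57 + 5.1 + 11 = -79.3 dBm

-79.3 dBm


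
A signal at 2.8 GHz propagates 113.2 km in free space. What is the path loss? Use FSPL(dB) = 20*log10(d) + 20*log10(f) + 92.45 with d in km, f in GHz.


20*log10(113.2) = 41.08
20*log10(2.8) = 8.94
FSPL = 142.5 dB

142.5 dB


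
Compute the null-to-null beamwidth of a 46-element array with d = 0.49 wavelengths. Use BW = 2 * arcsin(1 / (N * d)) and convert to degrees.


1/(N*d) = 1/(46*0.49) = 0.044366
BW = 2*arcsin(0.044366) = 5.1 degrees

5.1 degrees


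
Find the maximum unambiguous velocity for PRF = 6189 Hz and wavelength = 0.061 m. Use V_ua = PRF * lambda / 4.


V_ua = 6189 * 0.061 / 4 = 94.4 m/s

94.4 m/s


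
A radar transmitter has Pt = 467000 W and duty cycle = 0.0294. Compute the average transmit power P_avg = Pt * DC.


P_avg = 467000 * 0.0294 = 13729.8 W

13729.8 W


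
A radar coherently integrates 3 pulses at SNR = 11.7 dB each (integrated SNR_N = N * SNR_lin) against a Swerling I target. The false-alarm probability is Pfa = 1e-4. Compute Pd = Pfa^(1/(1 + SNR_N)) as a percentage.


SNR_lin = 10^(11.7/10) = 14.79108
SNR_N = 3 * 14.79108 = 44.37324
1/(1 + SNR_N) = 1/45.37324 = 0.0220394
Pd = (1e-4)^0.0220394 = 0.81629
Pd = 81.6%

81.6%


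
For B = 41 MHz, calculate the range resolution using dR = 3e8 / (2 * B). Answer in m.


dR = 3e8 / (2 * 41000000.0) = 3.66 m

3.66 m


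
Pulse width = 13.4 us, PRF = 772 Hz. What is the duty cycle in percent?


DC = 13.4e-6 * 772 * 100 = 1.03%

1.03%


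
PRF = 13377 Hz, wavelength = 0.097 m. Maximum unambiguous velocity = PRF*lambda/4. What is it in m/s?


V_ua = 13377 * 0.097 / 4 = 324.4 m/s

324.4 m/s


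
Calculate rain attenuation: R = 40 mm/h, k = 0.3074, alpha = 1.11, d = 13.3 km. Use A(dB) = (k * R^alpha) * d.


gamma = 0.3074 * 40^1.11 = 18.449749 dB/km
A = 18.449749 * 13.3 = 245.38 dB

245.38 dB


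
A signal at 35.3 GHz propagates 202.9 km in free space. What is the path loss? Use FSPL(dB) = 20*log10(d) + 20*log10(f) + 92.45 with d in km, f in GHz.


20*log10(202.9) = 46.15
20*log10(35.3) = 30.96
FSPL = 169.6 dB

169.6 dB


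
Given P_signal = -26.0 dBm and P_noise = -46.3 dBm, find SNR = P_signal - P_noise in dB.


SNR = -26.0 - (-46.3) = 20.3 dB

20.3 dB


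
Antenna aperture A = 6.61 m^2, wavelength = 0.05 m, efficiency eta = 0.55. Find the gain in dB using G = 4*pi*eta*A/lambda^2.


G_linear = 4*pi*0.55*6.61/0.05^2 = 18274.02
G_dB = 10*log10(18274.02) = 42.6 dB

42.6 dB


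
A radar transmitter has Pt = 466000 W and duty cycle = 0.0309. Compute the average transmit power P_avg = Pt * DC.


P_avg = 466000 * 0.0309 = 14399.4 W

14399.4 W


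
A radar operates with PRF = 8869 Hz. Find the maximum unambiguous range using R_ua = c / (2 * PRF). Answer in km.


R_ua = 3e8 / (2 * 8869) = 16912.8 m = 16.9 km

16.9 km


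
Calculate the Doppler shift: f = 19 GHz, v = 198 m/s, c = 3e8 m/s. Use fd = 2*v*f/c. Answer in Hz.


fd = 2 * 198 * 19000000000.0 / 3e8 = 25080.0 Hz

25080.0 Hz


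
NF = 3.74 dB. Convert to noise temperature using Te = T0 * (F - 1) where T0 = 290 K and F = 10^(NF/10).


NF_lin = 10^(3.74/10) = 2.36592
Te = 290 * (2.36592 - 1) = 396.1 K

396.1 K


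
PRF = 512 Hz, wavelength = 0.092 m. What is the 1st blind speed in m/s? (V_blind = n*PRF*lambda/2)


V_blind = 1 * 512 * 0.092 / 2 = 23.6 m/s

23.6 m/s


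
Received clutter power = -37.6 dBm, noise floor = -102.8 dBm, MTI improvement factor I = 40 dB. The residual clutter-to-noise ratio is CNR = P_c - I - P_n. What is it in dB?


CNR = -37.6 - 40 - (-102.8) = 25.2 dB

25.2 dB


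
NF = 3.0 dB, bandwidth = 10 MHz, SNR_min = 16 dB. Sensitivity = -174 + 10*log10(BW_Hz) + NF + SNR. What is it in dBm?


10*log10(10000000.0) = 70.0
S = -174 + 70.0 + 3.0 + 16 = -85.0 dBm

-85.0 dBm


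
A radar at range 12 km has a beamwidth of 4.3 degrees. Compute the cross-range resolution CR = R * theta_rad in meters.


BW_rad = 0.075049158
CR = 12000 * 0.075049158 = 900.6 m

900.6 m


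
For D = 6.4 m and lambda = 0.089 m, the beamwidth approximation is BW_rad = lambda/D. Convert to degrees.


BW_rad = 0.089 / 6.4 = 0.013906
BW_deg = 0.8 degrees

0.8 degrees


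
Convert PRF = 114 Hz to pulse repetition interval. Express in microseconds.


PRI = 1/114 = 0.0087719298 s = 8771.9 us

8771.9 us


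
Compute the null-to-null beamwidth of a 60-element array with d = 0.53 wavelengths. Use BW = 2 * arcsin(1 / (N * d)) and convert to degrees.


1/(N*d) = 1/(60*0.53) = 0.031447
BW = 2*arcsin(0.031447) = 3.6 degrees

3.6 degrees


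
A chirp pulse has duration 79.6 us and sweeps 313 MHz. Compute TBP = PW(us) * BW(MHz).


TBP = 79.6 * 313 = 24914.8

24914.8


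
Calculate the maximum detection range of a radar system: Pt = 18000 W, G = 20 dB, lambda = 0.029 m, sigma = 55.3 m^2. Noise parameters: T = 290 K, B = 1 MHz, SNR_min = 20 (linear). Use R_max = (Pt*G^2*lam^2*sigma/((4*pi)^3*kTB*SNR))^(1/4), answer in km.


G_lin = 10^(20/10) = 100.0
R^4 = 18000 * 100.0^2 * 0.029^2 * 55.3 / ((4*pi)^3 * 1.38e-23 * 290 * 1000000.0 * 20)
R^4 = 5.27056e16 m^4
R_max = (5.27056e16)^(1/4) = 15151.8 m = 15.2 km

15.2 km


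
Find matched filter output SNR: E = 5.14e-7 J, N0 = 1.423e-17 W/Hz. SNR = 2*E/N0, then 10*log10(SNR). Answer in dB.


SNR_lin = 2 * 5.14e-7 / 1.423e-17 = 7.224e10
SNR_dB = 10*log10(7.224e10) = 108.6 dB

108.6 dB


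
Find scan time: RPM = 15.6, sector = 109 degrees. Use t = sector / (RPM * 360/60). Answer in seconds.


t = 109 / (15.6 * 360) * 60 = 1.16 s

1.16 s


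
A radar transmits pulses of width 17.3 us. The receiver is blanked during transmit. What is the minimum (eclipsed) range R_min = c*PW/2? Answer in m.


R_min = 3e8 * 17.3e-6 / 2 = 2595.0 m

2595.0 m


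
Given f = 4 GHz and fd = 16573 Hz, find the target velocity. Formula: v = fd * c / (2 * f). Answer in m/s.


v = 16573 * 3e8 / (2 * 4000000000.0) = 621.5 m/s

621.5 m/s


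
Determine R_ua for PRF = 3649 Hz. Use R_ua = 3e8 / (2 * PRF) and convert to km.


R_ua = 3e8 / (2 * 3649) = 41107.2 m = 41.1 km

41.1 km


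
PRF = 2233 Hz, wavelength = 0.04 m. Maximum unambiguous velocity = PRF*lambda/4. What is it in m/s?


V_ua = 2233 * 0.04 / 4 = 22.3 m/s

22.3 m/s


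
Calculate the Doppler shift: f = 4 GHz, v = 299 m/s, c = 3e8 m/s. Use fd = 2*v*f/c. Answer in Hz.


fd = 2 * 299 * 4000000000.0 / 3e8 = 7973.3 Hz

7973.3 Hz


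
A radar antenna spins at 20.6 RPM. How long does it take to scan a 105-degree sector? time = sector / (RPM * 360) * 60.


t = 105 / (20.6 * 360) * 60 = 0.85 s

0.85 s


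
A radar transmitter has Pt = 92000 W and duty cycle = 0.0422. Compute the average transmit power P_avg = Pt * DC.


P_avg = 92000 * 0.0422 = 3882.4 W

3882.4 W


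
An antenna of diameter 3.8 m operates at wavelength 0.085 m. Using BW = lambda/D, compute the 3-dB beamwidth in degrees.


BW_rad = 0.085 / 3.8 = 0.022368
BW_deg = 1.28 degrees

1.28 degrees


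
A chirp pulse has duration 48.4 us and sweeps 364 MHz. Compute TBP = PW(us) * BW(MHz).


TBP = 48.4 * 364 = 17617.6

17617.6


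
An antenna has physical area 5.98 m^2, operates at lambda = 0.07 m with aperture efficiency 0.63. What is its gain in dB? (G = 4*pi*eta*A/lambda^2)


G_linear = 4*pi*0.63*5.98/0.07^2 = 9661.74
G_dB = 10*log10(9661.74) = 39.9 dB

39.9 dB


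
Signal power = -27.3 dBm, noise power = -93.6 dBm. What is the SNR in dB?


SNR = -27.3 - (-93.6) = 66.3 dB

66.3 dB


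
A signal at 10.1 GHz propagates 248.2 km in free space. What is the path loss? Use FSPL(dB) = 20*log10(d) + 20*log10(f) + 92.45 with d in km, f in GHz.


20*log10(248.2) = 47.9
20*log10(10.1) = 20.09
FSPL = 160.4 dB

160.4 dB


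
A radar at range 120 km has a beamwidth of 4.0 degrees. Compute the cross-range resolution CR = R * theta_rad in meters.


BW_rad = 0.06981317
CR = 120000 * 0.06981317 = 8377.6 m

8377.6 m


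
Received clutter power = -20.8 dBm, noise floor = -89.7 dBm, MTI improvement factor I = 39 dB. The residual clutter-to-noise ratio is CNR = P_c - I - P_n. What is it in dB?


CNR = -20.8 - 39 - (-89.7) = 29.9 dB

29.9 dB


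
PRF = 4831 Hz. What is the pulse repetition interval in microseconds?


PRI = 1/4831 = 0.0002069965 s = 207.0 us

207.0 us


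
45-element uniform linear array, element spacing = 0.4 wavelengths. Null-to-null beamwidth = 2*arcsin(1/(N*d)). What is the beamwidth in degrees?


1/(N*d) = 1/(45*0.4) = 0.055556
BW = 2*arcsin(0.055556) = 6.4 degrees

6.4 degrees


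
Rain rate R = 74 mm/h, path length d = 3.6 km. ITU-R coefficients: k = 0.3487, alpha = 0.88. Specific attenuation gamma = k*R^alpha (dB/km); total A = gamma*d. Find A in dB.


gamma = 0.3487 * 74^0.88 = 15.394864 dB/km
A = 15.394864 * 3.6 = 55.42 dB

55.42 dB


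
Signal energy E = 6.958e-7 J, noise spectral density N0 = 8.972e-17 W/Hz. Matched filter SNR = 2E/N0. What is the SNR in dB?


SNR_lin = 2 * 6.958e-7 / 8.972e-17 = 1.551e10
SNR_dB = 10*log10(1.551e10) = 101.9 dB

101.9 dB


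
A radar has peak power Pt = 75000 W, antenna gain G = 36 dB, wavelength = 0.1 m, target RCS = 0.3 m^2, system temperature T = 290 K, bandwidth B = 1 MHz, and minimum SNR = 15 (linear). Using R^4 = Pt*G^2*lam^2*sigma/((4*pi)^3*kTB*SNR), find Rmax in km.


G_lin = 10^(36/10) = 3981.071706
R^4 = 75000 * 3981.071706^2 * 0.1^2 * 0.3 / ((4*pi)^3 * 1.38e-23 * 290 * 1000000.0 * 15)
R^4 = 2.99354e19 m^4
R_max = (2.99354e19)^(1/4) = 73968.4 m = 74.0 km

74.0 km


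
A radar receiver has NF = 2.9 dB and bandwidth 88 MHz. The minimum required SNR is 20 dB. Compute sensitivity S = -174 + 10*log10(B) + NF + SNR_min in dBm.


10*log10(88000000.0) = 79.44
S = -174 + 79.44 + 2.9 + 20 = -71.7 dBm

-71.7 dBm


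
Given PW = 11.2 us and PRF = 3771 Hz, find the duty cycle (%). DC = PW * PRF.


DC = 11.2e-6 * 3771 * 100 = 4.22%

4.22%


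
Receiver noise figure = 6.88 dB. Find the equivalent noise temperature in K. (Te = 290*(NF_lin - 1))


NF_lin = 10^(6.88/10) = 4.875285
Te = 290 * (4.875285 - 1) = 1123.8 K

1123.8 K


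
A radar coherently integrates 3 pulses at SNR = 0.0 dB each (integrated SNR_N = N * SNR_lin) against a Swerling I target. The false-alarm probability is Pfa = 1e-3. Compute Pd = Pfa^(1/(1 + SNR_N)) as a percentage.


SNR_lin = 10^(0.0/10) = 1.0
SNR_N = 3 * 1.0 = 3.0
1/(1 + SNR_N) = 1/4.0 = 0.25
Pd = (1e-3)^0.25 = 0.17783
Pd = 17.8%

17.8%


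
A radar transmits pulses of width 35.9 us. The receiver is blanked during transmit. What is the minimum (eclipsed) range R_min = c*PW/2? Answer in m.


R_min = 3e8 * 35.9e-6 / 2 = 5385.0 m

5385.0 m


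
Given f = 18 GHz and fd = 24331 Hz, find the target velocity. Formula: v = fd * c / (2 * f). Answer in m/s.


v = 24331 * 3e8 / (2 * 18000000000.0) = 202.8 m/s

202.8 m/s


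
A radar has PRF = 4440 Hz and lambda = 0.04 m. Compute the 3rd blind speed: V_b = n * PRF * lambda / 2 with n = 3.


V_blind = 3 * 4440 * 0.04 / 2 = 266.4 m/s

266.4 m/s


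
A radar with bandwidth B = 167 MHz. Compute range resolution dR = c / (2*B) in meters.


dR = 3e8 / (2 * 167000000.0) = 0.9 m

0.9 m


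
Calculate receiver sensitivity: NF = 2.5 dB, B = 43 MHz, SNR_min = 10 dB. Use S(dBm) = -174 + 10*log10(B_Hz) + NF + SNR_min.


10*log10(43000000.0) = 76.33
S = -174 + 76.33 + 2.5 + 10 = -85.2 dBm

-85.2 dBm


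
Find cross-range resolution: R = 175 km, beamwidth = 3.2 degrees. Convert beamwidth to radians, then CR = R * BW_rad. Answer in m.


BW_rad = 0.055850536
CR = 175000 * 0.055850536 = 9773.8 m

9773.8 m


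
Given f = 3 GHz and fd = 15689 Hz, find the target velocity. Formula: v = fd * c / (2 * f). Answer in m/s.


v = 15689 * 3e8 / (2 * 3000000000.0) = 784.5 m/s

784.5 m/s


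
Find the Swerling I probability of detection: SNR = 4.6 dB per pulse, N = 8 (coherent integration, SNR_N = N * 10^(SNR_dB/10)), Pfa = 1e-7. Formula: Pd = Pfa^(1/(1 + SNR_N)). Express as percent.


SNR_lin = 10^(4.6/10) = 2.88403
SNR_N = 8 * 2.88403 = 23.07224
1/(1 + SNR_N) = 1/24.07224 = 0.0415416
Pd = (1e-7)^0.0415416 = 0.51193
Pd = 51.2%

51.2%


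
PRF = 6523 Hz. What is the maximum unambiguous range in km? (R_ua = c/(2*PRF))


R_ua = 3e8 / (2 * 6523) = 22995.6 m = 23.0 km

23.0 km


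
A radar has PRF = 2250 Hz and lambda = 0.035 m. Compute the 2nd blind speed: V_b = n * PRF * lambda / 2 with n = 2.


V_blind = 2 * 2250 * 0.035 / 2 = 78.8 m/s

78.8 m/s


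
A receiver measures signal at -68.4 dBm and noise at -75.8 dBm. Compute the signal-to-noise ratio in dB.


SNR = -68.4 - (-75.8) = 7.4 dB

7.4 dB


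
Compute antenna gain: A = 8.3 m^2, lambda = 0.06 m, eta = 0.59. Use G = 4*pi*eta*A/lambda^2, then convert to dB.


G_linear = 4*pi*0.59*8.3/0.06^2 = 17093.75
G_dB = 10*log10(17093.75) = 42.3 dB

42.3 dB


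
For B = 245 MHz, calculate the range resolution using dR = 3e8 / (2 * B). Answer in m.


dR = 3e8 / (2 * 245000000.0) = 0.61 m

0.61 m


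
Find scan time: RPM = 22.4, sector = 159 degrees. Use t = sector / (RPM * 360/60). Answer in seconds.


t = 159 / (22.4 * 360) * 60 = 1.18 s

1.18 s


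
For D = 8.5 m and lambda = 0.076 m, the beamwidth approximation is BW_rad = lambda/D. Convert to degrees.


BW_rad = 0.076 / 8.5 = 0.008941
BW_deg = 0.51 degrees

0.51 degrees


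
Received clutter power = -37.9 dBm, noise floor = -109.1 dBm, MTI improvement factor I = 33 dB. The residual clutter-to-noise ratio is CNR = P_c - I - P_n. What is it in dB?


CNR = -37.9 - 33 - (-109.1) = 38.2 dB

38.2 dB


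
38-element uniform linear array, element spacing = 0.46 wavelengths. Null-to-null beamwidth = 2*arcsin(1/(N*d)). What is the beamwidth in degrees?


1/(N*d) = 1/(38*0.46) = 0.057208
BW = 2*arcsin(0.057208) = 6.6 degrees

6.6 degrees


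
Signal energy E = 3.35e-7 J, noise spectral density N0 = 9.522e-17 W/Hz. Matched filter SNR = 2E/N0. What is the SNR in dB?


SNR_lin = 2 * 3.35e-7 / 9.522e-17 = 7.036e9
SNR_dB = 10*log10(7.036e9) = 98.5 dB

98.5 dB


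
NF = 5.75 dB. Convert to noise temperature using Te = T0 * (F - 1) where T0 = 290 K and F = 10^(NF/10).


NF_lin = 10^(5.75/10) = 3.758374
Te = 290 * (3.758374 - 1) = 799.9 K

799.9 K


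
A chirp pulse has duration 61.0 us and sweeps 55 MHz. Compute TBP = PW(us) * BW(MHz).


TBP = 61.0 * 55 = 3355.0

3355.0


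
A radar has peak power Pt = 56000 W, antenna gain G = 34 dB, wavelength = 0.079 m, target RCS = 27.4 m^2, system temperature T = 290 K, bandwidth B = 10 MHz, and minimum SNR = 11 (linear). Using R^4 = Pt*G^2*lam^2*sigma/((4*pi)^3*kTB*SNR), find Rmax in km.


G_lin = 10^(34/10) = 2511.886432
R^4 = 56000 * 2511.886432^2 * 0.079^2 * 27.4 / ((4*pi)^3 * 1.38e-23 * 290 * 10000000.0 * 11)
R^4 = 6.91661e19 m^4
R_max = (6.91661e19)^(1/4) = 91195.5 m = 91.2 km

91.2 km


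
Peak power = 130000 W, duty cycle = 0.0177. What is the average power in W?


P_avg = 130000 * 0.0177 = 2301.0 W

2301.0 W


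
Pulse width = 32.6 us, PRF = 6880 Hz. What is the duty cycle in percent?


DC = 32.6e-6 * 6880 * 100 = 22.43%

22.43%


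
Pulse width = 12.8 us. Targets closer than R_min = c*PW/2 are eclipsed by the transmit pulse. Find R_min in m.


R_min = 3e8 * 12.8e-6 / 2 = 1920.0 m

1920.0 m


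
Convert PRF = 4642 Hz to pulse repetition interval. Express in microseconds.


PRI = 1/4642 = 0.0002154244 s = 215.4 us

215.4 us


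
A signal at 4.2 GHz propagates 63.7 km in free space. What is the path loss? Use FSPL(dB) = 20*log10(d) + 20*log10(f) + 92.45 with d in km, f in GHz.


20*log10(63.7) = 36.08
20*log10(4.2) = 12.46
FSPL = 141.0 dB

141.0 dB


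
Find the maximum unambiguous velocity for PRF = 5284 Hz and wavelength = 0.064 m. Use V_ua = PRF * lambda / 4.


V_ua = 5284 * 0.064 / 4 = 84.5 m/s

84.5 m/s


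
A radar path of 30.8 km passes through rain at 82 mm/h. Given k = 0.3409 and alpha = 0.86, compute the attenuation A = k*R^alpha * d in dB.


gamma = 0.3409 * 82^0.86 = 15.083666 dB/km
A = 15.083666 * 30.8 = 464.58 dB

464.58 dB


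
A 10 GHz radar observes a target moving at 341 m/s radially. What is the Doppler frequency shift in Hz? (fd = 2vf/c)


fd = 2 * 341 * 10000000000.0 / 3e8 = 22733.3 Hz

22733.3 Hz


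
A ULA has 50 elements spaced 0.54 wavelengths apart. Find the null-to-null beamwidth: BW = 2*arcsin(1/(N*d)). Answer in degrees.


1/(N*d) = 1/(50*0.54) = 0.037037
BW = 2*arcsin(0.037037) = 4.2 degrees

4.2 degrees


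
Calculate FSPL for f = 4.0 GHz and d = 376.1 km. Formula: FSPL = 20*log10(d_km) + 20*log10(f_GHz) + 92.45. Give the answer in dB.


20*log10(376.1) = 51.51
20*log10(4.0) = 12.04
FSPL = 156.0 dB

156.0 dB


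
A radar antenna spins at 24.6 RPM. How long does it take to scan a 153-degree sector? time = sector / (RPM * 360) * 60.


t = 153 / (24.6 * 360) * 60 = 1.04 s

1.04 s


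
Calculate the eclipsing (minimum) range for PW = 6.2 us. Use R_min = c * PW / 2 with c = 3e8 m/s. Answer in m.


R_min = 3e8 * 6.2e-6 / 2 = 930.0 m

930.0 m


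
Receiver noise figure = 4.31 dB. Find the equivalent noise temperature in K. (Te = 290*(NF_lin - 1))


NF_lin = 10^(4.31/10) = 2.697739
Te = 290 * (2.697739 - 1) = 492.3 K

492.3 K


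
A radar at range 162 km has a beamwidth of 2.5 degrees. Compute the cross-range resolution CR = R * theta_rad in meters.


BW_rad = 0.043633231
CR = 162000 * 0.043633231 = 7068.6 m

7068.6 m


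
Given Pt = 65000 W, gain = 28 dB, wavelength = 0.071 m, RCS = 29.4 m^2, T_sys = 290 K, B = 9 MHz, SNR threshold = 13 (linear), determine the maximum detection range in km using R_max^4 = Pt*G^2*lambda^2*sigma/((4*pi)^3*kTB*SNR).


G_lin = 10^(28/10) = 630.957344
R^4 = 65000 * 630.957344^2 * 0.071^2 * 29.4 / ((4*pi)^3 * 1.38e-23 * 290 * 9000000.0 * 13)
R^4 = 4.12748e18 m^4
R_max = (4.12748e18)^(1/4) = 45073.5 m = 45.1 km

45.1 km


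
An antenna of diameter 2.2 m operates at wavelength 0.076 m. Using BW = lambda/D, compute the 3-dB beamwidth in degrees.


BW_rad = 0.076 / 2.2 = 0.034545
BW_deg = 1.98 degrees

1.98 degrees


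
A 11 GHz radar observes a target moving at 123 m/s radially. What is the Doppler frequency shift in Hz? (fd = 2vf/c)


fd = 2 * 123 * 11000000000.0 / 3e8 = 9020.0 Hz

9020.0 Hz


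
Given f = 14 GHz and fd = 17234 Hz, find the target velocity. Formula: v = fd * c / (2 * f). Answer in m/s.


v = 17234 * 3e8 / (2 * 14000000000.0) = 184.7 m/s

184.7 m/s


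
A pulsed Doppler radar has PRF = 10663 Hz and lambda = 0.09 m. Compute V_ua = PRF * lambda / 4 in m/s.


V_ua = 10663 * 0.09 / 4 = 239.9 m/s

239.9 m/s


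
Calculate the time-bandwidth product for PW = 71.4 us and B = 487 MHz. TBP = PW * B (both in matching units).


TBP = 71.4 * 487 = 34771.8

34771.8


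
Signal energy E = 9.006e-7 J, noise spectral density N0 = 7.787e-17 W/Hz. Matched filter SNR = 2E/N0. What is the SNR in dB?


SNR_lin = 2 * 9.006e-7 / 7.787e-17 = 2.313e10
SNR_dB = 10*log10(2.313e10) = 103.6 dB

103.6 dB


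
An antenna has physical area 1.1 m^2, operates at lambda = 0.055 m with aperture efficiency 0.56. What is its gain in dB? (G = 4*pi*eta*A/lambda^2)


G_linear = 4*pi*0.56*1.1/0.055^2 = 2558.97
G_dB = 10*log10(2558.97) = 34.1 dB

34.1 dB


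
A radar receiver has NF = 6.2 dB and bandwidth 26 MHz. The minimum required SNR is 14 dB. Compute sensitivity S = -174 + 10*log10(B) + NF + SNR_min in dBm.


10*log10(26000000.0) = 74.15
S = -174 + 74.15 + 6.2 + 14 = -79.7 dBm

-79.7 dBm


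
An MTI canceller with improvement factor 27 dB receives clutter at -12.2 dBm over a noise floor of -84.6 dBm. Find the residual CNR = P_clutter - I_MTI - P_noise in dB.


CNR = -12.2 - 27 - (-84.6) = 45.4 dB

45.4 dB


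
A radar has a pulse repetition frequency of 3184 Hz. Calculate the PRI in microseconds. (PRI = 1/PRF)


PRI = 1/3184 = 0.0003140704 s = 314.1 us

314.1 us


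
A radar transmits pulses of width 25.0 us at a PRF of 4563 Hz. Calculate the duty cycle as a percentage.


DC = 25.0e-6 * 4563 * 100 = 11.41%

11.41%


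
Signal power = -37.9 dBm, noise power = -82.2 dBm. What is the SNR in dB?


SNR = -37.9 - (-82.2) = 44.3 dB

44.3 dB


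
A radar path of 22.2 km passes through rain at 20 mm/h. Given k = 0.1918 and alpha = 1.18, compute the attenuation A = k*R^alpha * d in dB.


gamma = 0.1918 * 20^1.18 = 6.577548 dB/km
A = 6.577548 * 22.2 = 146.02 dB

146.02 dB


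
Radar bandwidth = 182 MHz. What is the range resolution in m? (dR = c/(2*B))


dR = 3e8 / (2 * 182000000.0) = 0.82 m

0.82 m


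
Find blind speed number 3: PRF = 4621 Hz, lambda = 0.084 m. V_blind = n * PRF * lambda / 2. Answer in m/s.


V_blind = 3 * 4621 * 0.084 / 2 = 582.2 m/s

582.2 m/s


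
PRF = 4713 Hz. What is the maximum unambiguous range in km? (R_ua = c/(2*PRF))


R_ua = 3e8 / (2 * 4713) = 31826.9 m = 31.8 km

31.8 km


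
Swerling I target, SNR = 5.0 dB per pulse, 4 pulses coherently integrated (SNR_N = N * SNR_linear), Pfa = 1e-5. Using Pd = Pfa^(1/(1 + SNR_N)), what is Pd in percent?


SNR_lin = 10^(5.0/10) = 3.16228
SNR_N = 4 * 3.16228 = 12.64912
1/(1 + SNR_N) = 1/13.64912 = 0.0732648
Pd = (1e-5)^0.0732648 = 0.43021
Pd = 43.0%

43.0%


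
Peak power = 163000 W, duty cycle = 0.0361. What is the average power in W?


P_avg = 163000 * 0.0361 = 5884.3 W

5884.3 W


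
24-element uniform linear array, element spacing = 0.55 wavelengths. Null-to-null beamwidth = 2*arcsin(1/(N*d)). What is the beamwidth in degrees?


1/(N*d) = 1/(24*0.55) = 0.075758
BW = 2*arcsin(0.075758) = 8.7 degrees

8.7 degrees


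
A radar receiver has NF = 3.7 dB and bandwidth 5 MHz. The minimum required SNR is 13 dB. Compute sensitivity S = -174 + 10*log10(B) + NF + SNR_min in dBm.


10*log10(5000000.0) = 66.99
S = -174 + 66.99 + 3.7 + 13 = -90.3 dBm

-90.3 dBm


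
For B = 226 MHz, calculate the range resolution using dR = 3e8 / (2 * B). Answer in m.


dR = 3e8 / (2 * 226000000.0) = 0.66 m

0.66 m


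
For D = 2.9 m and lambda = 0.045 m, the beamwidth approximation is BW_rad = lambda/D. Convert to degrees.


BW_rad = 0.045 / 2.9 = 0.015517
BW_deg = 0.89 degrees

0.89 degrees


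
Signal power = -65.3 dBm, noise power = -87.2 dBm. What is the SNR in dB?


SNR = -65.3 - (-87.2) = 21.9 dB

21.9 dB


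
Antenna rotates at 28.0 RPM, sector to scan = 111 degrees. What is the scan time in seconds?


t = 111 / (28.0 * 360) * 60 = 0.66 s

0.66 s


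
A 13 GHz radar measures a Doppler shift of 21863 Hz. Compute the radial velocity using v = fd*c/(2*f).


v = 21863 * 3e8 / (2 * 13000000000.0) = 252.3 m/s

252.3 m/s


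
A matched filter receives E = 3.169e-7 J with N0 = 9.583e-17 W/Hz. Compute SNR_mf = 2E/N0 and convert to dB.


SNR_lin = 2 * 3.169e-7 / 9.583e-17 = 6.614e9
SNR_dB = 10*log10(6.614e9) = 98.2 dB

98.2 dB


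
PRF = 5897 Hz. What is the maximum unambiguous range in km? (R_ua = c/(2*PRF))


R_ua = 3e8 / (2 * 5897) = 25436.7 m = 25.4 km

25.4 km


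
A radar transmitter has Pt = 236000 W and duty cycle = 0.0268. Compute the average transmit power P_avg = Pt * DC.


P_avg = 236000 * 0.0268 = 6324.8 W

6324.8 W


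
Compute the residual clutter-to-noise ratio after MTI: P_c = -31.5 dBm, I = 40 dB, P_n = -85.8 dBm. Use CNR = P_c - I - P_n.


CNR = -31.5 - 40 - (-85.8) = 14.3 dB

14.3 dB


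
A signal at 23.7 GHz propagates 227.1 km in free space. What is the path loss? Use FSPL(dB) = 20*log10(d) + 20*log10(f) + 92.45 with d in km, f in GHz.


20*log10(227.1) = 47.12
20*log10(23.7) = 27.49
FSPL = 167.1 dB

167.1 dB


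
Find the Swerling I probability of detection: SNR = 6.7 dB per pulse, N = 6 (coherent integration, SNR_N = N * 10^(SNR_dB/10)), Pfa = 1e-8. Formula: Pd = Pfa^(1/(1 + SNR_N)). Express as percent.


SNR_lin = 10^(6.7/10) = 4.67735
SNR_N = 6 * 4.67735 = 28.0641
1/(1 + SNR_N) = 1/29.0641 = 0.0344067
Pd = (1e-8)^0.0344067 = 0.53057
Pd = 53.1%

53.1%


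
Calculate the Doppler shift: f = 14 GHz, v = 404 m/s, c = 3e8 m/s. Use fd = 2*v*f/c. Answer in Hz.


fd = 2 * 404 * 14000000000.0 / 3e8 = 37706.7 Hz

37706.7 Hz


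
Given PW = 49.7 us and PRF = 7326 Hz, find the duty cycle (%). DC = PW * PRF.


DC = 49.7e-6 * 7326 * 100 = 36.41%

36.41%


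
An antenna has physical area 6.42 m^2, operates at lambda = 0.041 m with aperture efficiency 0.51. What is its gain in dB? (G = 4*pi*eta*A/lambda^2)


G_linear = 4*pi*0.51*6.42/0.041^2 = 24476.39
G_dB = 10*log10(24476.39) = 43.9 dB

43.9 dB


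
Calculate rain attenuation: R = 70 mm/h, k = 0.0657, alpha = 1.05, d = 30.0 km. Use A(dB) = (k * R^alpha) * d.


gamma = 0.0657 * 70^1.05 = 5.687459 dB/km
A = 5.687459 * 30.0 = 170.62 dB

170.62 dB


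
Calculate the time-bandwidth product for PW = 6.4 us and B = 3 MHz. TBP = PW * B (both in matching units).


TBP = 6.4 * 3 = 19.2

19.2


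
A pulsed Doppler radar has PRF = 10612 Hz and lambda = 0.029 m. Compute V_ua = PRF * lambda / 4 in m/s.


V_ua = 10612 * 0.029 / 4 = 76.9 m/s

76.9 m/s


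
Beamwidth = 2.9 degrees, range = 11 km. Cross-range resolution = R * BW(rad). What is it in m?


BW_rad = 0.050614548
CR = 11000 * 0.050614548 = 556.8 m

556.8 m


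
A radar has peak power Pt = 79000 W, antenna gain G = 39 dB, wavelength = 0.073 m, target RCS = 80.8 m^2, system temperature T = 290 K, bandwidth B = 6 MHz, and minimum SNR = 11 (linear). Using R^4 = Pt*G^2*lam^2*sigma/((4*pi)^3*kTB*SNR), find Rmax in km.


G_lin = 10^(39/10) = 7943.282347
R^4 = 79000 * 7943.282347^2 * 0.073^2 * 80.8 / ((4*pi)^3 * 1.38e-23 * 290 * 6000000.0 * 11)
R^4 = 4.09481e21 m^4
R_max = (4.09481e21)^(1/4) = 252963.8 m = 253.0 km

253.0 km


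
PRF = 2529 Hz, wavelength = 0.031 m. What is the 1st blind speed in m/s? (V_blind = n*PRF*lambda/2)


V_blind = 1 * 2529 * 0.031 / 2 = 39.2 m/s

39.2 m/s


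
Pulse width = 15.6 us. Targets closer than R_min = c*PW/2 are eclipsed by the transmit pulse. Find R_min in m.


R_min = 3e8 * 15.6e-6 / 2 = 2340.0 m

2340.0 m


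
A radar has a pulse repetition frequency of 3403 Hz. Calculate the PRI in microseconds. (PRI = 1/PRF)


PRI = 1/3403 = 0.0002938584 s = 293.9 us

293.9 us


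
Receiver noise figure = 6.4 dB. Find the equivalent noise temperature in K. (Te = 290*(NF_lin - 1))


NF_lin = 10^(6.4/10) = 4.365158
Te = 290 * (4.365158 - 1) = 975.9 K

975.9 K


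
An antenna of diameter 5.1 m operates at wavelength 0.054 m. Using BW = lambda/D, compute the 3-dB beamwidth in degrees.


BW_rad = 0.054 / 5.1 = 0.010588
BW_deg = 0.61 degrees

0.61 degrees


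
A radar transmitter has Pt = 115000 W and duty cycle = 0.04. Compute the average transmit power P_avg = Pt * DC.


P_avg = 115000 * 0.04 = 4600.0 W

4600.0 W


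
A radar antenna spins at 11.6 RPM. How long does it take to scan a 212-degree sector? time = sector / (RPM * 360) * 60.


t = 212 / (11.6 * 360) * 60 = 3.05 s

3.05 s
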